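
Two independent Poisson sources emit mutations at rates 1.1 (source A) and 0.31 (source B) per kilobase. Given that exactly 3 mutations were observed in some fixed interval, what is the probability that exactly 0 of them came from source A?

Given the total, each event is independently from source A with probability p = λ_A/(λ_A+λ_B) = 1.1/1.41 ≈ 0.7801.
So K ~ Binomial(3, 1.1/1.41): P(K = 0) = C(3,0) · (1.1/1.41)^0 · (0.31/1.41)^3 ≈ 0.0106.

0.0106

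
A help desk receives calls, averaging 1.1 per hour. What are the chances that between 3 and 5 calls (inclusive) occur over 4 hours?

Over the interval, μ = 1.1 × 4 = 4.4 (4 hours).
P(3 ≤ N ≤ 5) = Σ_{j=3}^{5} e^(−4.4) · 4.4^j/j! ≈ 0.5348.

0.5348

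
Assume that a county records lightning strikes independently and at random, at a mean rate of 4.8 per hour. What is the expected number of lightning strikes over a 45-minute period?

3.6

E[N] = λt = 4.8 × 0.75 = 3.6 (a 45-minute period = 0.75 hours).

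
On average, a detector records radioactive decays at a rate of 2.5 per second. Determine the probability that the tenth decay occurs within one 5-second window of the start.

Over the interval, μ = 2.5 × 5 = 12.5 (a 5-second window = 5 seconds).
The tenth arrival falls in the interval iff at least 10 events occur there: P(S_10 ≤ t) = P(N ≥ 10) = 1 − P(N ≤ 9) ≈ 0.7986.

0.7986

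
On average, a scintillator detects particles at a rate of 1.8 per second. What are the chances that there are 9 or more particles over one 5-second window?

0.5443

Over the interval, μ = 1.8 × 5 = 9 (a 5-second window = 5 seconds).
P(N ≥ 9) = 1 − P(N ≤ 8) = 1 − Σ_{j=0}^{8} e^(−μ) μ^j/j! ≈ 0.5443.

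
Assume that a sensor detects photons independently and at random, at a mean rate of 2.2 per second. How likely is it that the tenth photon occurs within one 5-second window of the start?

Over the interval, μ = 2.2 × 5 = 11 (a 5-second window = 5 seconds).
The tenth arrival falls in the interval iff at least 10 events occur there: P(S_10 ≤ t) = P(N ≥ 10) = 1 − P(N ≤ 9) ≈ 0.6595.

0.6595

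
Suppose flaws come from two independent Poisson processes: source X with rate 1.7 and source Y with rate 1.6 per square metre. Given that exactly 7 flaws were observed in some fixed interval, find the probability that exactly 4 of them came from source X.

Given the total, each event is independently from source X with probability p = λ_X/(λ_X+λ_Y) = 1.7/3.3 ≈ 0.5152.
So K ~ Binomial(7, 1.7/3.3): P(K = 4) = C(7,4) · (1.7/3.3)^4 · (1.6/3.3)^3 ≈ 0.2809.

0.2809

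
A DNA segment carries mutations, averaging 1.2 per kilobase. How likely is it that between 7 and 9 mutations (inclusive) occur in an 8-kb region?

0.3514

Over the interval, μ = 1.2 × 8 = 9.6 (an 8-kb region = 8 kilobases).
P(7 ≤ N ≤ 9) = Σ_{j=7}^{9} e^(−9.6) · 9.6^j/j! ≈ 0.3514.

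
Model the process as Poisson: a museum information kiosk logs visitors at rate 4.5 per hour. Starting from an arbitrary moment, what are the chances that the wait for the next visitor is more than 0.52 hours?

The wait for the next event is exponential with rate λ = 4.5 per hour.
P(T > 0.52) = e^(−λt) = e^(−4.5 × 0.52) = e^(−2.34) ≈ 0.0963.

0.0963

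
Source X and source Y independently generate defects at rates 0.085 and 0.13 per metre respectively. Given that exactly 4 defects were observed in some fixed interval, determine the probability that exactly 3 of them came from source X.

0.1495

Given the total, each event is independently from source X with probability p = λ_X/(λ_X+λ_Y) = 0.085/0.215 ≈ 0.3953.
So K ~ Binomial(4, 0.085/0.215): P(K = 3) = C(4,3) · (0.085/0.215)^3 · (0.13/0.215)^1 ≈ 0.1495.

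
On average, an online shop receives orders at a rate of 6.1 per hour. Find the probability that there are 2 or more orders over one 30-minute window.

Over the interval, μ = 6.1 × 0.5 = 3.05 (a 30-minute window = 0.5 hours).
P(N ≥ 2) = 1 − P(N ≤ 1) = 1 − Σ_{j=0}^{1} e^(−μ) μ^j/j! ≈ 0.8082.

0.8082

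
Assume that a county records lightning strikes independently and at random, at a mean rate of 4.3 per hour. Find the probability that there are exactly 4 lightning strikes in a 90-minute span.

0.1140

Over the interval, μ = 4.3 × 1.5 = 6.45 (a 90-minute span = 1.5 hours).
P(N = 4) = e^(−μ) μ^4/4! = e^(−6.45) · 6.45^4/24 ≈ 0.1140.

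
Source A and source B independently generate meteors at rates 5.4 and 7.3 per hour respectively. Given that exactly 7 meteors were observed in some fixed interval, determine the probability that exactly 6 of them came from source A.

Given the total, each event is independently from source A with probability p = λ_A/(λ_A+λ_B) = 5.4/12.7 ≈ 0.4252.
So K ~ Binomial(7, 5.4/12.7): P(K = 6) = C(7,6) · (5.4/12.7)^6 · (7.3/12.7)^1 ≈ 0.0238.

0.0238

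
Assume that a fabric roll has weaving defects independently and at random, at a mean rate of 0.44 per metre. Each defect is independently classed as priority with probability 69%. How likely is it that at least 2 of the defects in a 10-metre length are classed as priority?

Thinning: the defects that are classed as priority themselves form a Poisson process with rate 0.69 × 0.44 = 0.3036 per metre.
Over the interval, μ = 0.3036 × 10 = 3.036 (a 10-metre length = 10 metres).
P(N ≥ 2) = 1 − P(N ≤ 1) ≈ 0.8062.

0.8062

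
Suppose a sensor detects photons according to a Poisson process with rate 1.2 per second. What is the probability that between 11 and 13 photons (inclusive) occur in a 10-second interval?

Over the interval, μ = 1.2 × 10 = 12 (a 10-second interval = 10 seconds).
P(11 ≤ N ≤ 13) = Σ_{j=11}^{13} e^(−12) · 12^j/j! ≈ 0.3343.

0.3343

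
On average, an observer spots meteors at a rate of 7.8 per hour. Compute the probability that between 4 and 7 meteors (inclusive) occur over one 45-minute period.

Over the interval, μ = 7.8 × 0.75 = 5.85 (a 45-minute period = 0.75 hours).
P(4 ≤ N ≤ 7) = Σ_{j=4}^{7} e^(−5.85) · 5.85^j/j! ≈ 0.5993.

0.5993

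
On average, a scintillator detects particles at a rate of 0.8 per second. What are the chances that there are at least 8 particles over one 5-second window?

Over the interval, μ = 0.8 × 5 = 4 (a 5-second window = 5 seconds).
P(N ≥ 8) = 1 − P(N ≤ 7) = 1 − Σ_{j=0}^{7} e^(−μ) μ^j/j! ≈ 0.0511.

0.0511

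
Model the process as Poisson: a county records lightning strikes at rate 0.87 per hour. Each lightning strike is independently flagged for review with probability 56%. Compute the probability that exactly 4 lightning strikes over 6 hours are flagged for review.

0.1636

Thinning: the lightning strikes that are flagged for review themselves form a Poisson process with rate 0.56 × 0.87 = 0.4872 per hour.
Over the interval, μ = 0.4872 × 6 = 2.9232 (6 hours).
P(N = 4) = e^(−2.9232) · 2.9232^4/4! ≈ 0.1636.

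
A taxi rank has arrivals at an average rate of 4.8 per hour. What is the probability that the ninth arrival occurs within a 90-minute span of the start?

0.2973

Over the interval, μ = 4.8 × 1.5 = 7.2 (a 90-minute span = 1.5 hours).
The ninth arrival falls in the interval iff at least 9 events occur there: P(S_9 ≤ t) = P(N ≥ 9) = 1 − P(N ≤ 8) ≈ 0.2973.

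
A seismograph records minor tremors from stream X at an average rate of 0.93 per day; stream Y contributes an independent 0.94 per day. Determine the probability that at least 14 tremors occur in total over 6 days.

0.2395

Independent Poisson processes superpose: combined rate λ = 0.93 + 0.94 = 1.87 per day.
Over the interval, μ = 1.87 × 6 = 11.22 (6 days).
P(N ≥ 14) = 1 − P(N ≤ 13) ≈ 0.2395.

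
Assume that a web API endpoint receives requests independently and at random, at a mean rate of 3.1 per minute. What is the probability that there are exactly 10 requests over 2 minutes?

0.0469

Over the interval, μ = 3.1 × 2 = 6.2 (2 minutes).
P(N = 10) = e^(−μ) μ^10/10! = e^(−6.2) · 6.2^10/3628800 ≈ 0.0469.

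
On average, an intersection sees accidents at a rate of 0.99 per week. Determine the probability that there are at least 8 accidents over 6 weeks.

0.2478

Over the interval, μ = 0.99 × 6 = 5.94 (6 weeks).
P(N ≥ 8) = 1 − P(N ≤ 7) = 1 − Σ_{j=0}^{7} e^(−μ) μ^j/j! ≈ 0.2478.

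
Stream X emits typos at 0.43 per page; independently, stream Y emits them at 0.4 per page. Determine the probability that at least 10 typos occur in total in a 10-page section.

Independent Poisson processes superpose: combined rate λ = 0.43 + 0.4 = 0.83 per page.
Over the interval, μ = 0.83 × 10 = 8.3 (a 10-page section = 10 pages).
P(N ≥ 10) = 1 − P(N ≤ 9) ≈ 0.3212.

0.3212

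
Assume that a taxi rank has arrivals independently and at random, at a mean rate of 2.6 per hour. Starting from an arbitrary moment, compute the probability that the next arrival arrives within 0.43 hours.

0.6731

Inter-arrival times are exponential with rate λ = 2.6 per hour.
P(T ≤ 0.43) = 1 − e^(−λt) = 1 − e^(−2.6 × 0.43) = 1 − e^(−1.118) ≈ 0.6731.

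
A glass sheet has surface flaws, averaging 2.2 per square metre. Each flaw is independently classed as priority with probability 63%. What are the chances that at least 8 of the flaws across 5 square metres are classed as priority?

0.3909

Thinning: the flaws that are classed as priority themselves form a Poisson process with rate 0.63 × 2.2 = 1.386 per square metre.
Over the interval, μ = 1.386 × 5 = 6.93 (5 square metres).
P(N ≥ 8) = 1 − P(N ≤ 7) ≈ 0.3909.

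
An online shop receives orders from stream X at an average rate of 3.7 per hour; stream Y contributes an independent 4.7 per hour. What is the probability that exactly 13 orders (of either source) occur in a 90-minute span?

Independent Poisson processes superpose: combined rate λ = 3.7 + 4.7 = 8.4 per hour.
Over the interval, μ = 8.4 × 1.5 = 12.6 (a 90-minute span = 1.5 hours).
P(N = 13) = e^(−12.6) · 12.6^13/13! ≈ 0.1093.

0.1093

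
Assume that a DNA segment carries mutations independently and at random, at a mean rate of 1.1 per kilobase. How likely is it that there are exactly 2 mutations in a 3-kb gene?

Over the interval, μ = 1.1 × 3 = 3.3 (a 3-kb gene = 3 kilobases).
P(N = 2) = e^(−μ) μ^2/2! = e^(−3.3) · 3.3^2/2 ≈ 0.2008.

0.2008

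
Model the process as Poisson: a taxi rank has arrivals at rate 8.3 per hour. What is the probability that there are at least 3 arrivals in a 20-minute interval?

Over the interval, μ = 8.3 × 1/3 ≈ 2.76667 (a 20-minute interval = 1/3 hours).
P(N ≥ 3) = 1 − P(N ≤ 2) = 1 − Σ_{j=0}^{2} e^(−μ) μ^j/j! ≈ 0.5226.

0.5226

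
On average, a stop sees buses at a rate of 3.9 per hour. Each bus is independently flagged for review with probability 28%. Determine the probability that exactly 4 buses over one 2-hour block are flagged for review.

Thinning: the buses that are flagged for review themselves form a Poisson process with rate 0.28 × 3.9 = 1.092 per hour.
Over the interval, μ = 1.092 × 2 = 2.184 (a 2-hour block = 2 hours).
P(N = 4) = e^(−2.184) · 2.184^4/4! ≈ 0.1067.

0.1067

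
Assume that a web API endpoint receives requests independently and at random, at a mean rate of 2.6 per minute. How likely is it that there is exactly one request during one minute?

With mean μ = 2.6 per minute,
P(N = 1) = e^(−μ) μ^1/1! = e^(−2.6) · 2.6^1/1 ≈ 0.1931.

0.1931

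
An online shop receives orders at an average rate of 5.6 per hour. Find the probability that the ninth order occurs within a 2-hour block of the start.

0.7853

Over the interval, μ = 5.6 × 2 = 11.2 (a 2-hour block = 2 hours).
The ninth arrival falls in the interval iff at least 9 events occur there: P(S_9 ≤ t) = P(N ≥ 9) = 1 − P(N ≤ 8) ≈ 0.7853.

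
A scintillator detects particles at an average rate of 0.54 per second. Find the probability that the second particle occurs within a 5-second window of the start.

0.7513

Over the interval, μ = 0.54 × 5 = 2.7 (a 5-second window = 5 seconds).
The second arrival falls in the interval iff at least 2 events occur there: P(S_2 ≤ t) = P(N ≥ 2) = 1 − P(N ≤ 1) ≈ 0.7513.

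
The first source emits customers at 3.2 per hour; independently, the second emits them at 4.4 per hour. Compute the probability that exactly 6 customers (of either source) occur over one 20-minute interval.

0.0291

Independent Poisson processes superpose: combined rate λ = 3.2 + 4.4 = 7.6 per hour.
Over the interval, μ = 7.6 × 1/3 ≈ 2.53333 (a 20-minute interval = 1/3 hours).
P(N = 6) = e^(−2.53333) · 2.53333^6/6! ≈ 0.0291.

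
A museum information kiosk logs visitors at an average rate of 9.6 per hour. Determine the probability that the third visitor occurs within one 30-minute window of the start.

0.8575

Over the interval, μ = 9.6 × 0.5 = 4.8 (a 30-minute window = 0.5 hours).
The third arrival falls in the interval iff at least 3 events occur there: P(S_3 ≤ t) = P(N ≥ 3) = 1 − P(N ≤ 2) ≈ 0.8575.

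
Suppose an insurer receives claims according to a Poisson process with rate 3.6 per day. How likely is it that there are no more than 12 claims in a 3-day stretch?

Over the interval, μ = 3.6 × 3 = 10.8 (a 3-day stretch = 3 days).
P(N ≤ 12) = Σ_{j=0}^{12} e^(−μ) μ^j/j! ≈ 0.7104.

0.7104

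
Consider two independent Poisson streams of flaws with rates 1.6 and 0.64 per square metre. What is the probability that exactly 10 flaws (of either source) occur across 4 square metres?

0.1180

Independent Poisson processes superpose: combined rate λ = 1.6 + 0.64 = 2.24 per square metre.
Over the interval, μ = 2.24 × 4 = 8.96 (4 square metres).
P(N = 10) = e^(−8.96) · 8.96^10/10! ≈ 0.1180.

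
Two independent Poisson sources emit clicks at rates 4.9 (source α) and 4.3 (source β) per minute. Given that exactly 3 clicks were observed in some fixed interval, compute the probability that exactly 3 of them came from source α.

0.1511

Given the total, each event is independently from source α with probability p = λ_α/(λ_α+λ_β) = 4.9/9.2 ≈ 0.5326.
So K ~ Binomial(3, 4.9/9.2): P(K = 3) = C(3,3) · (4.9/9.2)^3 · (4.3/9.2)^0 ≈ 0.1511.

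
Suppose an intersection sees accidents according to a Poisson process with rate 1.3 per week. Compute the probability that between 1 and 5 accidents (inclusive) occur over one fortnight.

Over the interval, μ = 1.3 × 2 = 2.6 (a fortnight = 2 weeks).
P(1 ≤ N ≤ 5) = Σ_{j=1}^{5} e^(−2.6) · 2.6^j/j! ≈ 0.8767.

0.8767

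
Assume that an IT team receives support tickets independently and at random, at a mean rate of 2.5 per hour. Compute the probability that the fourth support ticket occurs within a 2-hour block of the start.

0.7350

Over the interval, μ = 2.5 × 2 = 5 (a 2-hour block = 2 hours).
The fourth arrival falls in the interval iff at least 4 events occur there: P(S_4 ≤ t) = P(N ≥ 4) = 1 − P(N ≤ 3) ≈ 0.7350.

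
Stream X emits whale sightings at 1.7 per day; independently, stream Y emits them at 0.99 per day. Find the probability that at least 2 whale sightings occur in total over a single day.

Independent Poisson processes superpose: combined rate λ = 1.7 + 0.99 = 2.69 per day.
So μ = 2.69.
P(N ≥ 2) = 1 − P(N ≤ 1) ≈ 0.7495.

0.7495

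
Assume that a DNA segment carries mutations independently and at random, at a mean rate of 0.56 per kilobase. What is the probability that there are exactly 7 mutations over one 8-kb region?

0.0814

Over the interval, μ = 0.56 × 8 = 4.48 (an 8-kb region = 8 kilobases).
P(N = 7) = e^(−μ) μ^7/7! = e^(−4.48) · 4.48^7/5040 ≈ 0.0814.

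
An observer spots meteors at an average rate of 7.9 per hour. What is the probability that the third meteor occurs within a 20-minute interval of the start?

0.4899

Over the interval, μ = 7.9 × 1/3 ≈ 2.63333 (a 20-minute interval = 1/3 hours).
The third arrival falls in the interval iff at least 3 events occur there: P(S_3 ≤ t) = P(N ≥ 3) = 1 − P(N ≤ 2) ≈ 0.4899.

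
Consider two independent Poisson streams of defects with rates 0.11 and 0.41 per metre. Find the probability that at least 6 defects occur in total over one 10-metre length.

Independent Poisson processes superpose: combined rate λ = 0.11 + 0.41 = 0.52 per metre.
Over the interval, μ = 0.52 × 10 = 5.2 (a 10-metre length = 10 metres).
P(N ≥ 6) = 1 − P(N ≤ 5) ≈ 0.4191.

0.4191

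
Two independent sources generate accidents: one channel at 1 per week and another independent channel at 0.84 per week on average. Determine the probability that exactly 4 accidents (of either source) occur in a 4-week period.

Independent Poisson processes superpose: combined rate λ = 1 + 0.84 = 1.84 per week.
Over the interval, μ = 1.84 × 4 = 7.36 (a 4-week period = 4 weeks).
P(N = 4) = e^(−7.36) · 7.36^4/4! ≈ 0.0778.

0.0778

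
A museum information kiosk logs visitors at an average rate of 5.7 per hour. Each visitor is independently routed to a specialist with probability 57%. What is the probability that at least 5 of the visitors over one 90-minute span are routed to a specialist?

0.5370

Thinning: the visitors that are routed to a specialist themselves form a Poisson process with rate 0.57 × 5.7 = 3.249 per hour.
Over the interval, μ = 3.249 × 1.5 = 4.8735 (a 90-minute span = 1.5 hours).
P(N ≥ 5) = 1 − P(N ≤ 4) ≈ 0.5370.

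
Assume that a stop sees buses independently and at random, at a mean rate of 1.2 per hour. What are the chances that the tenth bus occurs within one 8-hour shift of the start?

Over the interval, μ = 1.2 × 8 = 9.6 (an 8-hour shift = 8 hours).
The tenth arrival falls in the interval iff at least 10 events occur there: P(S_10 ≤ t) = P(N ≥ 10) = 1 − P(N ≤ 9) ≈ 0.4911.

0.4911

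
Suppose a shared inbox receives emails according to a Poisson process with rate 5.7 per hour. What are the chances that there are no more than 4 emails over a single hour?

With mean μ = 5.7 per hour,
P(N ≤ 4) = Σ_{j=0}^{4} e^(−μ) μ^j/j! ≈ 0.3272.

0.3272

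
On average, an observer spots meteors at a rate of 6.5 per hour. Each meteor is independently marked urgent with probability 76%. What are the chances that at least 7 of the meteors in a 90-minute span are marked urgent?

0.6094

Thinning: the meteors that are marked urgent themselves form a Poisson process with rate 0.76 × 6.5 = 4.94 per hour.
Over the interval, μ = 4.94 × 1.5 = 7.41 (a 90-minute span = 1.5 hours).
P(N ≥ 7) = 1 − P(N ≤ 6) ≈ 0.6094.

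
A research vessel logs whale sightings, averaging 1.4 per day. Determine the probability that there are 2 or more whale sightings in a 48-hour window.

Over the interval, μ = 1.4 × 2 = 2.8 (a 48-hour window = 2 days).
P(N ≥ 2) = 1 − P(N ≤ 1) = 1 − Σ_{j=0}^{1} e^(−μ) μ^j/j! ≈ 0.7689.

0.7689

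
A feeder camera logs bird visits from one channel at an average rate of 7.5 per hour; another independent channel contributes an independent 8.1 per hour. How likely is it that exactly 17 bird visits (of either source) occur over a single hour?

0.0906

Independent Poisson processes superpose: combined rate λ = 7.5 + 8.1 = 15.6 per hour.
So μ = 15.6.
P(N = 17) = e^(−15.6) · 15.6^17/17! ≈ 0.0906.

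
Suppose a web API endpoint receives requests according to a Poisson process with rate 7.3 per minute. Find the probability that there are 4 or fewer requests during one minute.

With mean μ = 7.3 per minute,
P(N ≤ 4) = Σ_{j=0}^{4} e^(−μ) μ^j/j! ≈ 0.1473.

0.1473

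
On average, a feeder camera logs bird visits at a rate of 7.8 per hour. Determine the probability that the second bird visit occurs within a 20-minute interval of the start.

Over the interval, μ = 7.8 × 1/3 = 2.6 (a 20-minute interval = 1/3 hours).
The second arrival falls in the interval iff at least 2 events occur there: P(S_2 ≤ t) = P(N ≥ 2) = 1 − P(N ≤ 1) ≈ 0.7326.

0.7326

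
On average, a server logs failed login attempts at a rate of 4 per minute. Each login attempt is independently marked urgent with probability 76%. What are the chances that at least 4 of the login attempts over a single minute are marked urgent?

0.3617

Thinning: the login attempts that are marked urgent themselves form a Poisson process with rate 0.76 × 4 = 3.04 per minute.
So μ = 3.04.
P(N ≥ 4) = 1 − P(N ≤ 3) ≈ 0.3617.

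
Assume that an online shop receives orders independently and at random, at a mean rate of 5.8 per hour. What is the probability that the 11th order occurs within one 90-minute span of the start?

0.2591

Over the interval, μ = 5.8 × 1.5 = 8.7 (a 90-minute span = 1.5 hours).
The 11th arrival falls in the interval iff at least 11 events occur there: P(S_11 ≤ t) = P(N ≥ 11) = 1 − P(N ≤ 10) ≈ 0.2591.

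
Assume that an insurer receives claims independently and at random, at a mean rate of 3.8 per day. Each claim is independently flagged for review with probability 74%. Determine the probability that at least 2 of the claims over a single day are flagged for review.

0.7710

Thinning: the claims that are flagged for review themselves form a Poisson process with rate 0.74 × 3.8 = 2.812 per day.
So μ = 2.812.
P(N ≥ 2) = 1 − P(N ≤ 1) ≈ 0.7710.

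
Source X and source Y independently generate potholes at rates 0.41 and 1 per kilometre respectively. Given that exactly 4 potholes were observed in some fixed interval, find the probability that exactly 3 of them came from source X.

Given the total, each event is independently from source X with probability p = λ_X/(λ_X+λ_Y) = 0.41/1.41 ≈ 0.2908.
So K ~ Binomial(4, 0.41/1.41): P(K = 3) = C(4,3) · (0.41/1.41)^3 · (1/1.41)^1 ≈ 0.0697.

0.0697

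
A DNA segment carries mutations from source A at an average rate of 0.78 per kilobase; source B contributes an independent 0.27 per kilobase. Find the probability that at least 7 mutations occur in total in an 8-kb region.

0.7330

Independent Poisson processes superpose: combined rate λ = 0.78 + 0.27 = 1.05 per kilobase.
Over the interval, μ = 1.05 × 8 = 8.4 (an 8-kb region = 8 kilobases).
P(N ≥ 7) = 1 − P(N ≤ 6) ≈ 0.7330.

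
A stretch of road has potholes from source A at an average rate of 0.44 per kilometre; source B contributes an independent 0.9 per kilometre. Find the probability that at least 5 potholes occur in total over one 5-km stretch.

Independent Poisson processes superpose: combined rate λ = 0.44 + 0.9 = 1.34 per kilometre.
Over the interval, μ = 1.34 × 5 = 6.7 (a 5-km stretch = 5 kilometres).
P(N ≥ 5) = 1 − P(N ≤ 4) ≈ 0.7978.

0.7978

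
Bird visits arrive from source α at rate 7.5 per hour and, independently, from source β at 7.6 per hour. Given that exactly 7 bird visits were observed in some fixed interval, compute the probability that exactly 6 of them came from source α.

Given the total, each event is independently from source α with probability p = λ_α/(λ_α+λ_β) = 7.5/15.1 ≈ 0.4967.
So K ~ Binomial(7, 7.5/15.1): P(K = 6) = C(7,6) · (7.5/15.1)^6 · (7.6/15.1)^1 ≈ 0.0529.

0.0529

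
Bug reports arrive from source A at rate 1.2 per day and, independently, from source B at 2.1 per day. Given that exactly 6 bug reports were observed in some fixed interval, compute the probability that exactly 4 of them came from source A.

Given the total, each event is independently from source A with probability p = λ_A/(λ_A+λ_B) = 1.2/3.3 ≈ 0.3636.
So K ~ Binomial(6, 1.2/3.3): P(K = 4) = C(6,4) · (1.2/3.3)^4 · (2.1/3.3)^2 ≈ 0.1062.

0.1062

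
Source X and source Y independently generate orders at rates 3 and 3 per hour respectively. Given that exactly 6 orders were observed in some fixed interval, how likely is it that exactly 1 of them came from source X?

Given the total, each event is independently from source X with probability p = λ_X/(λ_X+λ_Y) = 3/6 = 0.5000.
So K ~ Binomial(6, 3/6): P(K = 1) = C(6,1) · (3/6)^1 · (3/6)^5 ≈ 0.0938.

0.0938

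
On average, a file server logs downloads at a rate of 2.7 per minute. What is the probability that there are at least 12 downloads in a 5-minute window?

0.6955

Over the interval, μ = 2.7 × 5 = 13.5 (a 5-minute window = 5 minutes).
P(N ≥ 12) = 1 − P(N ≤ 11) = 1 − Σ_{j=0}^{11} e^(−μ) μ^j/j! ≈ 0.6955.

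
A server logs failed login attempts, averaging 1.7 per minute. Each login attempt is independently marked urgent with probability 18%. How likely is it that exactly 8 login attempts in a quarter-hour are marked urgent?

0.0496

Thinning: the login attempts that are marked urgent themselves form a Poisson process with rate 0.18 × 1.7 = 0.306 per minute.
Over the interval, μ = 0.306 × 15 = 4.59 (a quarter-hour = 15 minutes).
P(N = 8) = e^(−4.59) · 4.59^8/8! ≈ 0.0496.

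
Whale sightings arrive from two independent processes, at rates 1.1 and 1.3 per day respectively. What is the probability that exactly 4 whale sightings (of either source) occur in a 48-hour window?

0.1820

Independent Poisson processes superpose: combined rate λ = 1.1 + 1.3 = 2.4 per day.
Over the interval, μ = 2.4 × 2 = 4.8 (a 48-hour window = 2 days).
P(N = 4) = e^(−4.8) · 4.8^4/4! ≈ 0.1820.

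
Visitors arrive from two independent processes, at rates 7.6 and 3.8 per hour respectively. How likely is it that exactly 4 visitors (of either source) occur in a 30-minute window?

0.1472

Independent Poisson processes superpose: combined rate λ = 7.6 + 3.8 = 11.4 per hour.
Over the interval, μ = 11.4 × 0.5 = 5.7 (a 30-minute window = 0.5 hours).
P(N = 4) = e^(−5.7) · 5.7^4/4! ≈ 0.1472.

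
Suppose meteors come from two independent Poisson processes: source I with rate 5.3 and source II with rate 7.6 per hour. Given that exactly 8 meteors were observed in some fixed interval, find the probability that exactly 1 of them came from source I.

0.0810

Given the total, each event is independently from source I with probability p = λ_I/(λ_I+λ_II) = 5.3/12.9 ≈ 0.4109.
So K ~ Binomial(8, 5.3/12.9): P(K = 1) = C(8,1) · (5.3/12.9)^1 · (7.6/12.9)^7 ≈ 0.0810.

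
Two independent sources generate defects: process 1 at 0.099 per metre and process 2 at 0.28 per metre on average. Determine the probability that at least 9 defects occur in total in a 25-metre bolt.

0.6051

Independent Poisson processes superpose: combined rate λ = 0.099 + 0.28 = 0.379 per metre.
Over the interval, μ = 0.379 × 25 = 9.475 (a 25-metre bolt = 25 metres).
P(N ≥ 9) = 1 − P(N ≤ 8) ≈ 0.6051.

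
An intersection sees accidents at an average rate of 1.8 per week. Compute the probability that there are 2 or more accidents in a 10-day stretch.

0.7270

Over the interval, μ = 1.8 × 10/7 ≈ 2.57143 (a 10-day stretch = 10/7 weeks).
P(N ≥ 2) = 1 − P(N ≤ 1) = 1 − Σ_{j=0}^{1} e^(−μ) μ^j/j! ≈ 0.7270.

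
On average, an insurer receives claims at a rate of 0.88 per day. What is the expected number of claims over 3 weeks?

18.48

E[N] = λt = 0.88 × 21 = 18.48 (3 weeks = 21 days).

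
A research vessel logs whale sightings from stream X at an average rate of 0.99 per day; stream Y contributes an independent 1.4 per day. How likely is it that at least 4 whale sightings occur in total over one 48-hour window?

Independent Poisson processes superpose: combined rate λ = 0.99 + 1.4 = 2.39 per day.
Over the interval, μ = 2.39 × 2 = 4.78 (a 48-hour window = 2 days).
P(N ≥ 4) = 1 − P(N ≤ 3) ≈ 0.7027.

0.7027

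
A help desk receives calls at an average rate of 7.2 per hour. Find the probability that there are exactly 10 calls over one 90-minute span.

0.1214

Over the interval, μ = 7.2 × 1.5 = 10.8 (a 90-minute span = 1.5 hours).
P(N = 10) = e^(−μ) μ^10/10! = e^(−10.8) · 10.8^10/3628800 ≈ 0.1214.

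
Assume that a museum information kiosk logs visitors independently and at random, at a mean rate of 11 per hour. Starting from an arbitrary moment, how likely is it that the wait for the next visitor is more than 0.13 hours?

The wait for the next event is exponential with rate λ = 11 per hour.
P(T > 0.13) = e^(−λt) = e^(−11 × 0.13) = e^(−1.43) ≈ 0.2393.

0.2393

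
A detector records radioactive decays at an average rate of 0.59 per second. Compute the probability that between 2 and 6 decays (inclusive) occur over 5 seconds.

Over the interval, μ = 0.59 × 5 = 2.95 (5 seconds).
P(2 ≤ N ≤ 6) = Σ_{j=2}^{6} e^(−2.95) · 2.95^j/j! ≈ 0.7622.

0.7622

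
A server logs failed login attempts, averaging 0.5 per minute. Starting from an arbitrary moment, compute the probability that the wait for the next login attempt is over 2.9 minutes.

The wait for the next event is exponential with rate λ = 0.5 per minute.
P(T > 2.9) = e^(−λt) = e^(−0.5 × 2.9) = e^(−1.45) ≈ 0.2346.

0.2346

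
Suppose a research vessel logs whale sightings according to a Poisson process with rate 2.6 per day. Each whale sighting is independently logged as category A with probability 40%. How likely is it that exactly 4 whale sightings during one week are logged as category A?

0.0807

Thinning: the whale sightings that are logged as category A themselves form a Poisson process with rate 0.4 × 2.6 = 1.04 per day.
Over the interval, μ = 1.04 × 7 = 7.28 (a week = 7 days).
P(N = 4) = e^(−7.28) · 7.28^4/4! ≈ 0.0807.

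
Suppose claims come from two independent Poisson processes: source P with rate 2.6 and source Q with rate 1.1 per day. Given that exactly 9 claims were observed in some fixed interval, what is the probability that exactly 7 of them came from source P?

Given the total, each event is independently from source P with probability p = λ_P/(λ_P+λ_Q) = 2.6/3.7 ≈ 0.7027.
So K ~ Binomial(9, 2.6/3.7): P(K = 7) = C(9,7) · (2.6/3.7)^7 · (1.1/3.7)^2 ≈ 0.2692.

0.2692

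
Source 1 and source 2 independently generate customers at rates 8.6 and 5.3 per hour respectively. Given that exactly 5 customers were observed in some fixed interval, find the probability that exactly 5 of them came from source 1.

Given the total, each event is independently from source 1 with probability p = λ_1/(λ_1+λ_2) = 8.6/13.9 ≈ 0.6187.
So K ~ Binomial(5, 8.6/13.9): P(K = 5) = C(5,5) · (8.6/13.9)^5 · (5.3/13.9)^0 ≈ 0.0907.

0.0907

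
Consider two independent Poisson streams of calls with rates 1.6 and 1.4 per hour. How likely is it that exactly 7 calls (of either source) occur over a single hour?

Independent Poisson processes superpose: combined rate λ = 1.6 + 1.4 = 3 per hour.
So μ = 3.
P(N = 7) = e^(−3) · 3^7/7! ≈ 0.0216.

0.0216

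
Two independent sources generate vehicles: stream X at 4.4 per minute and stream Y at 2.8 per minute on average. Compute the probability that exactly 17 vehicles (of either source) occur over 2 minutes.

Independent Poisson processes superpose: combined rate λ = 4.4 + 2.8 = 7.2 per minute.
Over the interval, μ = 7.2 × 2 = 14.4 (2 minutes).
P(N = 17) = e^(−14.4) · 14.4^17/17! ≈ 0.0771.

0.0771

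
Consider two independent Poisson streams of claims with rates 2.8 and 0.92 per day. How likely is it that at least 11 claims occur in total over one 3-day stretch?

Independent Poisson processes superpose: combined rate λ = 2.8 + 0.92 = 3.72 per day.
Over the interval, μ = 3.72 × 3 = 11.16 (a 3-day stretch = 3 days).
P(N ≥ 11) = 1 − P(N ≤ 10) ≈ 0.5591.

0.5591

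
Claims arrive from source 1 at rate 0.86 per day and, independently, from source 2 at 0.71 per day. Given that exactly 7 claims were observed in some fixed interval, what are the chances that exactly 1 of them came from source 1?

0.0328

Given the total, each event is independently from source 1 with probability p = λ_1/(λ_1+λ_2) = 0.86/1.57 ≈ 0.5478.
So K ~ Binomial(7, 0.86/1.57): P(K = 1) = C(7,1) · (0.86/1.57)^1 · (0.71/1.57)^6 ≈ 0.0328.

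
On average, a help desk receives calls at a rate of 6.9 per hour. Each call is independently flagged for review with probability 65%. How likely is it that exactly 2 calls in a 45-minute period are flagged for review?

0.1958

Thinning: the calls that are flagged for review themselves form a Poisson process with rate 0.65 × 6.9 = 4.485 per hour.
Over the interval, μ = 4.485 × 0.75 = 3.36375 (a 45-minute period = 0.75 hours).
P(N = 2) = e^(−3.36375) · 3.36375^2/2! ≈ 0.1958.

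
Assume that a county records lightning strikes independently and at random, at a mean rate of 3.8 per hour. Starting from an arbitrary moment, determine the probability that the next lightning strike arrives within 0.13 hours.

0.3898

Inter-arrival times are exponential with rate λ = 3.8 per hour.
P(T ≤ 0.13) = 1 − e^(−λt) = 1 − e^(−3.8 × 0.13) = 1 − e^(−0.494) ≈ 0.3898.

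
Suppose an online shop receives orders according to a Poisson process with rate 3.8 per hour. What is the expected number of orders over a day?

E[N] = λt = 3.8 × 24 = 91.2 (a day = 24 hours).

91.2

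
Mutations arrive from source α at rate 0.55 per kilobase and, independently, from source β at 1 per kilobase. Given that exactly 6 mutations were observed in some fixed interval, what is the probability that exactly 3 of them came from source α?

Given the total, each event is independently from source α with probability p = λ_α/(λ_α+λ_β) = 0.55/1.55 ≈ 0.3548.
So K ~ Binomial(6, 0.55/1.55): P(K = 3) = C(6,3) · (0.55/1.55)^3 · (1/1.55)^3 ≈ 0.2400.

0.2400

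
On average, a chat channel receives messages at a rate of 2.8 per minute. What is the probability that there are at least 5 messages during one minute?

With mean μ = 2.8 per minute,
P(N ≥ 5) = 1 − P(N ≤ 4) = 1 − Σ_{j=0}^{4} e^(−μ) μ^j/j! ≈ 0.1523.

0.1523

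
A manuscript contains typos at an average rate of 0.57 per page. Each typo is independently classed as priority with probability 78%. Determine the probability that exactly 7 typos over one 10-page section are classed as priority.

0.0799

Thinning: the typos that are classed as priority themselves form a Poisson process with rate 0.78 × 0.57 = 0.4446 per page.
Over the interval, μ = 0.4446 × 10 = 4.446 (a 10-page section = 10 pages).
P(N = 7) = e^(−4.446) · 4.446^7/7! ≈ 0.0799.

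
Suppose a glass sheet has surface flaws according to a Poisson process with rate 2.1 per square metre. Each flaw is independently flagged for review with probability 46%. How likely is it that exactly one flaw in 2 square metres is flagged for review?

0.2799

Thinning: the flaws that are flagged for review themselves form a Poisson process with rate 0.46 × 2.1 = 0.966 per square metre.
Over the interval, μ = 0.966 × 2 = 1.932 (2 square metres).
P(N = 1) = e^(−1.932) · 1.932^1/1! ≈ 0.2799.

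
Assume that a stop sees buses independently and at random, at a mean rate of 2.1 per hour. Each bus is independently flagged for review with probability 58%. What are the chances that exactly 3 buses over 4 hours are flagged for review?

0.1476

Thinning: the buses that are flagged for review themselves form a Poisson process with rate 0.58 × 2.1 = 1.218 per hour.
Over the interval, μ = 1.218 × 4 = 4.872 (4 hours).
P(N = 3) = e^(−4.872) · 4.872^3/3! ≈ 0.1476.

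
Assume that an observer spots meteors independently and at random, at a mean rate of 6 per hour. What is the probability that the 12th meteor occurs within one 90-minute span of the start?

0.1970

Over the interval, μ = 6 × 1.5 = 9 (a 90-minute span = 1.5 hours).
The 12th arrival falls in the interval iff at least 12 events occur there: P(S_12 ≤ t) = P(N ≥ 12) = 1 − P(N ≤ 11) ≈ 0.1970.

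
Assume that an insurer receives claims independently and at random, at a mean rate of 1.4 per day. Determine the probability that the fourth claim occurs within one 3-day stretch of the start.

Over the interval, μ = 1.4 × 3 = 4.2 (a 3-day stretch = 3 days).
The fourth arrival falls in the interval iff at least 4 events occur there: P(S_4 ≤ t) = P(N ≥ 4) = 1 − P(N ≤ 3) ≈ 0.6046.

0.6046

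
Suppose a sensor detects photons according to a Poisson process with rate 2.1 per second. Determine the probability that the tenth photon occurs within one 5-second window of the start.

Over the interval, μ = 2.1 × 5 = 10.5 (a 5-second window = 5 seconds).
The tenth arrival falls in the interval iff at least 10 events occur there: P(S_10 ≤ t) = P(N ≥ 10) = 1 − P(N ≤ 9) ≈ 0.6029.

0.6029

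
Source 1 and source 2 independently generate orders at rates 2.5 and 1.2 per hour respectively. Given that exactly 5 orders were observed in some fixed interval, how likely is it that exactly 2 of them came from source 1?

0.1557

Given the total, each event is independently from source 1 with probability p = λ_1/(λ_1+λ_2) = 2.5/3.7 ≈ 0.6757.
So K ~ Binomial(5, 2.5/3.7): P(K = 2) = C(5,2) · (2.5/3.7)^2 · (1.2/3.7)^3 ≈ 0.1557.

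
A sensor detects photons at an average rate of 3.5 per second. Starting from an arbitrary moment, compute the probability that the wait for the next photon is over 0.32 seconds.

The wait for the next event is exponential with rate λ = 3.5 per second.
P(T > 0.32) = e^(−λt) = e^(−3.5 × 0.32) = e^(−1.12) ≈ 0.3263.

0.3263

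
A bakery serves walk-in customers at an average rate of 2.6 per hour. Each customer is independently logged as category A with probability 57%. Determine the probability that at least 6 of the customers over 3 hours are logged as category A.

0.2879

Thinning: the customers that are logged as category A themselves form a Poisson process with rate 0.57 × 2.6 = 1.482 per hour.
Over the interval, μ = 1.482 × 3 = 4.446 (3 hours).
P(N ≥ 6) = 1 − P(N ≤ 5) ≈ 0.2879.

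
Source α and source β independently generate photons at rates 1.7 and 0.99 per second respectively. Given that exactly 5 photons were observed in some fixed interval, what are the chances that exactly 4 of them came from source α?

Given the total, each event is independently from source α with probability p = λ_α/(λ_α+λ_β) = 1.7/2.69 ≈ 0.6320.
So K ~ Binomial(5, 1.7/2.69): P(K = 4) = C(5,4) · (1.7/2.69)^4 · (0.99/2.69)^1 ≈ 0.2935.

0.2935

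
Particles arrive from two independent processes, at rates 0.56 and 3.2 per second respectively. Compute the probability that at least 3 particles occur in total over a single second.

Independent Poisson processes superpose: combined rate λ = 0.56 + 3.2 = 3.76 per second.
So μ = 3.76.
P(N ≥ 3) = 1 − P(N ≤ 2) ≈ 0.7246.

0.7246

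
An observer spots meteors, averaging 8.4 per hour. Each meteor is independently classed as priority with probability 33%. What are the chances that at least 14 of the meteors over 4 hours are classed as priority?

0.2269

Thinning: the meteors that are classed as priority themselves form a Poisson process with rate 0.33 × 8.4 = 2.772 per hour.
Over the interval, μ = 2.772 × 4 = 11.088 (4 hours).
P(N ≥ 14) = 1 − P(N ≤ 13) ≈ 0.2269.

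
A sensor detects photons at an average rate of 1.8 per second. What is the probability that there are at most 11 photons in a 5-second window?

0.8030

Over the interval, μ = 1.8 × 5 = 9 (a 5-second window = 5 seconds).
P(N ≤ 11) = Σ_{j=0}^{11} e^(−μ) μ^j/j! ≈ 0.8030.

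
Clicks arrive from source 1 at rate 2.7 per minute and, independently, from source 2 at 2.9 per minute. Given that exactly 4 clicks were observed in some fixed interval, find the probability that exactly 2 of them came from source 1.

0.3740

Given the total, each event is independently from source 1 with probability p = λ_1/(λ_1+λ_2) = 2.7/5.6 ≈ 0.4821.
So K ~ Binomial(4, 2.7/5.6): P(K = 2) = C(4,2) · (2.7/5.6)^2 · (2.9/5.6)^2 ≈ 0.3740.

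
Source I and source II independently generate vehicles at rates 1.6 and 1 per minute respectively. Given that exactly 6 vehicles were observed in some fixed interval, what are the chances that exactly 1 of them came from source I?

Given the total, each event is independently from source I with probability p = λ_I/(λ_I+λ_II) = 1.6/2.6 ≈ 0.6154.
So K ~ Binomial(6, 1.6/2.6): P(K = 1) = C(6,1) · (1.6/2.6)^1 · (1/2.6)^5 ≈ 0.0311.

0.0311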